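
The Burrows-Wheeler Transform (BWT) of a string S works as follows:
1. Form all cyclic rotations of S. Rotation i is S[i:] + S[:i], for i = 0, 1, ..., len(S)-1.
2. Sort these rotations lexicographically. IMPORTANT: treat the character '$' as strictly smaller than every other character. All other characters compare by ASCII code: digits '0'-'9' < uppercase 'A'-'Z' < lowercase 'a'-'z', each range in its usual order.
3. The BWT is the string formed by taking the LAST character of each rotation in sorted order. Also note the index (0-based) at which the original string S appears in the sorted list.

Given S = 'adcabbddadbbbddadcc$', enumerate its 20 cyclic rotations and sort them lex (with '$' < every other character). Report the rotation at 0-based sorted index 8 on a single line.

All 20 rotations (rotation i = S[i:]+S[:i]):
  rot[0] = adcabbddadbbbddadcc$
  rot[1] = dcabbddadbbbddadcc$a
  rot[2] = cabbddadbbbddadcc$ad
  rot[3] = abbddadbbbddadcc$adc
  rot[4] = bbddadbbbddadcc$adca
  rot[5] = bddadbbbddadcc$adcab
  rot[6] = ddadbbbddadcc$adcabb
  rot[7] = dadbbbddadcc$adcabbd
  rot[8] = adbbbddadcc$adcabbdd
  rot[9] = dbbbddadcc$adcabbdda
  rot[10] = bbbddadcc$adcabbddad
  rot[11] = bbddadcc$adcabbddadb
  rot[12] = bddadcc$adcabbddadbb
  rot[13] = ddadcc$adcabbddadbbb
  rot[14] = dadcc$adcabbddadbbbd
  rot[15] = adcc$adcabbddadbbbdd
  rot[16] = dcc$adcabbddadbbbdda
  rot[17] = cc$adcabbddadbbbddad
  rot[18] = c$adcabbddadbbbddadc
  rot[19] = $adcabbddadbbbddadcc
Sorted (with $ < everything):
  sorted[0] = $adcabbddadbbbddadcc
  sorted[1] = abbddadbbbddadcc$adc
  sorted[2] = adbbbddadcc$adcabbdd
  sorted[3] = adcabbddadbbbddadcc$
  sorted[4] = adcc$adcabbddadbbbdd
  sorted[5] = bbbddadcc$adcabbddad
  sorted[6] = bbddadbbbddadcc$adca
  sorted[7] = bbddadcc$adcabbddadb
  sorted[8] = bddadbbbddadcc$adcab
  sorted[9] = bddadcc$adcabbddadbb
  sorted[10] = c$adcabbddadbbbddadc
  sorted[11] = cabbddadbbbddadcc$ad
  sorted[12] = cc$adcabbddadbbbddad
  sorted[13] = dadbbbddadcc$adcabbd
  sorted[14] = dadcc$adcabbddadbbbd
  sorted[15] = dbbbddadcc$adcabbdda
  sorted[16] = dcabbddadbbbddadcc$a
  sorted[17] = dcc$adcabbddadbbbdda
  sorted[18] = ddadbbbddadcc$adcabb
  sorted[19] = ddadcc$adcabbddadbbb
sorted[8] = bddadbbbddadcc$adcab

Answer: bddadbbbddadcc$adcab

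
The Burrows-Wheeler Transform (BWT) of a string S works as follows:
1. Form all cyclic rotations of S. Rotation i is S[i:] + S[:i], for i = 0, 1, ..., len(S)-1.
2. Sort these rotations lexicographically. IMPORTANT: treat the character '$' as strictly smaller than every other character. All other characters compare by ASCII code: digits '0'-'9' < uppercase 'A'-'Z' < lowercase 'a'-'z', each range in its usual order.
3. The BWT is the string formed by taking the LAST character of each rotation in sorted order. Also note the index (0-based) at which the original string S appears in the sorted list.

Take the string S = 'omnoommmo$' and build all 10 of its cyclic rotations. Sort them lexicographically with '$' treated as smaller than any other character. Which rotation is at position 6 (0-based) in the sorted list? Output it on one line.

Answer: o$omnoommm

Derivation:
All 10 rotations (rotation i = S[i:]+S[:i]):
  rot[0] = omnoommmo$
  rot[1] = mnoommmo$o
  rot[2] = noommmo$om
  rot[3] = oommmo$omn
  rot[4] = ommmo$omno
  rot[5] = mmmo$omnoo
  rot[6] = mmo$omnoom
  rot[7] = mo$omnoomm
  rot[8] = o$omnoommm
  rot[9] = $omnoommmo
Sorted (with $ < everything):
  sorted[0] = $omnoommmo
  sorted[1] = mmmo$omnoo
  sorted[2] = mmo$omnoom
  sorted[3] = mnoommmo$o
  sorted[4] = mo$omnoomm
  sorted[5] = noommmo$om
  sorted[6] = o$omnoommm
  sorted[7] = ommmo$omno
  sorted[8] = omnoommmo$
  sorted[9] = oommmo$omn
sorted[6] = o$omnoommm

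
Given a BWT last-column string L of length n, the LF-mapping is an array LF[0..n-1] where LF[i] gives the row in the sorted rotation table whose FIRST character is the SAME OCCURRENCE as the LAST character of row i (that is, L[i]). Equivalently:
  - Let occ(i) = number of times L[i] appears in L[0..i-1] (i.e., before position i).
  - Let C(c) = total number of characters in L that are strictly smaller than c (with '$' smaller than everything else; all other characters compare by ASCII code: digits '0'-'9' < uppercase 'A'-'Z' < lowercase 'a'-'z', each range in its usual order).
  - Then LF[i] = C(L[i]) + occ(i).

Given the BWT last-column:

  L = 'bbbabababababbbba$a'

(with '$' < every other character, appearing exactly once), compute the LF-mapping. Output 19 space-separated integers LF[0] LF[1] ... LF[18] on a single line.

Answer: 8 9 10 1 11 2 12 3 13 4 14 5 15 16 17 18 6 0 7

Derivation:
Char counts: '$':1, 'a':7, 'b':11
C (first-col start): C('$')=0, C('a')=1, C('b')=8
L[0]='b': occ=0, LF[0]=C('b')+0=8+0=8
L[1]='b': occ=1, LF[1]=C('b')+1=8+1=9
L[2]='b': occ=2, LF[2]=C('b')+2=8+2=10
L[3]='a': occ=0, LF[3]=C('a')+0=1+0=1
L[4]='b': occ=3, LF[4]=C('b')+3=8+3=11
L[5]='a': occ=1, LF[5]=C('a')+1=1+1=2
L[6]='b': occ=4, LF[6]=C('b')+4=8+4=12
L[7]='a': occ=2, LF[7]=C('a')+2=1+2=3
L[8]='b': occ=5, LF[8]=C('b')+5=8+5=13
L[9]='a': occ=3, LF[9]=C('a')+3=1+3=4
L[10]='b': occ=6, LF[10]=C('b')+6=8+6=14
L[11]='a': occ=4, LF[11]=C('a')+4=1+4=5
L[12]='b': occ=7, LF[12]=C('b')+7=8+7=15
L[13]='b': occ=8, LF[13]=C('b')+8=8+8=16
L[14]='b': occ=9, LF[14]=C('b')+9=8+9=17
L[15]='b': occ=10, LF[15]=C('b')+10=8+10=18
L[16]='a': occ=5, LF[16]=C('a')+5=1+5=6
L[17]='$': occ=0, LF[17]=C('$')+0=0+0=0
L[18]='a': occ=6, LF[18]=C('a')+6=1+6=7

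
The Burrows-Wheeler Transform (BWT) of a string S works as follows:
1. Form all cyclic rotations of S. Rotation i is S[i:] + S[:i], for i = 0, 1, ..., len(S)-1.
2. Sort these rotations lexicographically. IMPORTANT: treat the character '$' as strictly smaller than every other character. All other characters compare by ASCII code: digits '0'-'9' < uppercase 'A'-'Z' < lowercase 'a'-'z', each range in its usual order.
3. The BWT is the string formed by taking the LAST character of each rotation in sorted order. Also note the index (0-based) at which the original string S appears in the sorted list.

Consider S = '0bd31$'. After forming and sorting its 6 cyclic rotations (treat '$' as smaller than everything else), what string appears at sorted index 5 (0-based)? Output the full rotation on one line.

Answer: d31$0b

Derivation:
All 6 rotations (rotation i = S[i:]+S[:i]):
  rot[0] = 0bd31$
  rot[1] = bd31$0
  rot[2] = d31$0b
  rot[3] = 31$0bd
  rot[4] = 1$0bd3
  rot[5] = $0bd31
Sorted (with $ < everything):
  sorted[0] = $0bd31
  sorted[1] = 0bd31$
  sorted[2] = 1$0bd3
  sorted[3] = 31$0bd
  sorted[4] = bd31$0
  sorted[5] = d31$0b
sorted[5] = d31$0b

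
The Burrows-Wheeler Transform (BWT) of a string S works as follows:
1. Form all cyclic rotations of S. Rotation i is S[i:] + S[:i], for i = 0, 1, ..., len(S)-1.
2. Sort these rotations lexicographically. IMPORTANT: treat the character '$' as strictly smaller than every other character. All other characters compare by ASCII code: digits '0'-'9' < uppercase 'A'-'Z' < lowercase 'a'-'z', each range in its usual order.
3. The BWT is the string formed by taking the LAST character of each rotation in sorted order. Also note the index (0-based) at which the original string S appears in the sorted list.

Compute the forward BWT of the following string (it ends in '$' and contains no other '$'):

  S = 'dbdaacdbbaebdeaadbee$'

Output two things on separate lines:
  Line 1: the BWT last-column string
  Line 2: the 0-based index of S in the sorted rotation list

All 21 rotations (rotation i = S[i:]+S[:i]):
  rot[0] = dbdaacdbbaebdeaadbee$
  rot[1] = bdaacdbbaebdeaadbee$d
  rot[2] = daacdbbaebdeaadbee$db
  rot[3] = aacdbbaebdeaadbee$dbd
  rot[4] = acdbbaebdeaadbee$dbda
  rot[5] = cdbbaebdeaadbee$dbdaa
  rot[6] = dbbaebdeaadbee$dbdaac
  rot[7] = bbaebdeaadbee$dbdaacd
  rot[8] = baebdeaadbee$dbdaacdb
  rot[9] = aebdeaadbee$dbdaacdbb
  rot[10] = ebdeaadbee$dbdaacdbba
  rot[11] = bdeaadbee$dbdaacdbbae
  rot[12] = deaadbee$dbdaacdbbaeb
  rot[13] = eaadbee$dbdaacdbbaebd
  rot[14] = aadbee$dbdaacdbbaebde
  rot[15] = adbee$dbdaacdbbaebdea
  rot[16] = dbee$dbdaacdbbaebdeaa
  rot[17] = bee$dbdaacdbbaebdeaad
  rot[18] = ee$dbdaacdbbaebdeaadb
  rot[19] = e$dbdaacdbbaebdeaadbe
  rot[20] = $dbdaacdbbaebdeaadbee
Sorted (with $ < everything):
  sorted[0] = $dbdaacdbbaebdeaadbee  (last char: 'e')
  sorted[1] = aacdbbaebdeaadbee$dbd  (last char: 'd')
  sorted[2] = aadbee$dbdaacdbbaebde  (last char: 'e')
  sorted[3] = acdbbaebdeaadbee$dbda  (last char: 'a')
  sorted[4] = adbee$dbdaacdbbaebdea  (last char: 'a')
  sorted[5] = aebdeaadbee$dbdaacdbb  (last char: 'b')
  sorted[6] = baebdeaadbee$dbdaacdb  (last char: 'b')
  sorted[7] = bbaebdeaadbee$dbdaacd  (last char: 'd')
  sorted[8] = bdaacdbbaebdeaadbee$d  (last char: 'd')
  sorted[9] = bdeaadbee$dbdaacdbbae  (last char: 'e')
  sorted[10] = bee$dbdaacdbbaebdeaad  (last char: 'd')
  sorted[11] = cdbbaebdeaadbee$dbdaa  (last char: 'a')
  sorted[12] = daacdbbaebdeaadbee$db  (last char: 'b')
  sorted[13] = dbbaebdeaadbee$dbdaac  (last char: 'c')
  sorted[14] = dbdaacdbbaebdeaadbee$  (last char: '$')
  sorted[15] = dbee$dbdaacdbbaebdeaa  (last char: 'a')
  sorted[16] = deaadbee$dbdaacdbbaeb  (last char: 'b')
  sorted[17] = e$dbdaacdbbaebdeaadbe  (last char: 'e')
  sorted[18] = eaadbee$dbdaacdbbaebd  (last char: 'd')
  sorted[19] = ebdeaadbee$dbdaacdbba  (last char: 'a')
  sorted[20] = ee$dbdaacdbbaebdeaadb  (last char: 'b')
Last column: edeaabbddedabc$abedab
Original string S is at sorted index 14

Answer: edeaabbddedabc$abedab
14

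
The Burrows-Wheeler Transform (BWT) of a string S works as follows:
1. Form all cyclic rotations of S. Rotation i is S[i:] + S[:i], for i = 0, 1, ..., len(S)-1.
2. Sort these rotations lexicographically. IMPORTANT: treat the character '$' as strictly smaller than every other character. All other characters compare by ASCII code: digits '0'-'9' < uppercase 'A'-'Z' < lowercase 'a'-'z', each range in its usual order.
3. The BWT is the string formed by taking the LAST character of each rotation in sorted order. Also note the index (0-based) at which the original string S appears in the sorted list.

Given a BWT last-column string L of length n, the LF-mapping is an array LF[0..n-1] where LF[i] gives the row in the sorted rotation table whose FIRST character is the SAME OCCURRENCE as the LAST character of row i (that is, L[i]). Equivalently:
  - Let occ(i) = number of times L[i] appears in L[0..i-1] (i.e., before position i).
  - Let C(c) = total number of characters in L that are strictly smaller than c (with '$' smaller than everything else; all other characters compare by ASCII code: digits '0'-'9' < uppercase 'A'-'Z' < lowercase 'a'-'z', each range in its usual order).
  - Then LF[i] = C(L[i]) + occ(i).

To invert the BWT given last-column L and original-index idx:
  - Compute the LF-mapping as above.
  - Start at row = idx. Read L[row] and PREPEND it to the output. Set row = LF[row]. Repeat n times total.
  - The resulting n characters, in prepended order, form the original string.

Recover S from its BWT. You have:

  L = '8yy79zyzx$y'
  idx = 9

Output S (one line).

LF mapping: 2 5 6 1 3 9 7 10 4 0 8
Walk LF starting at row 9, prepending L[row]:
  step 1: row=9, L[9]='$', prepend. Next row=LF[9]=0
  step 2: row=0, L[0]='8', prepend. Next row=LF[0]=2
  step 3: row=2, L[2]='y', prepend. Next row=LF[2]=6
  step 4: row=6, L[6]='y', prepend. Next row=LF[6]=7
  step 5: row=7, L[7]='z', prepend. Next row=LF[7]=10
  step 6: row=10, L[10]='y', prepend. Next row=LF[10]=8
  step 7: row=8, L[8]='x', prepend. Next row=LF[8]=4
  step 8: row=4, L[4]='9', prepend. Next row=LF[4]=3
  step 9: row=3, L[3]='7', prepend. Next row=LF[3]=1
  step 10: row=1, L[1]='y', prepend. Next row=LF[1]=5
  step 11: row=5, L[5]='z', prepend. Next row=LF[5]=9
Reversed output: zy79xyzyy8$

Answer: zy79xyzyy8$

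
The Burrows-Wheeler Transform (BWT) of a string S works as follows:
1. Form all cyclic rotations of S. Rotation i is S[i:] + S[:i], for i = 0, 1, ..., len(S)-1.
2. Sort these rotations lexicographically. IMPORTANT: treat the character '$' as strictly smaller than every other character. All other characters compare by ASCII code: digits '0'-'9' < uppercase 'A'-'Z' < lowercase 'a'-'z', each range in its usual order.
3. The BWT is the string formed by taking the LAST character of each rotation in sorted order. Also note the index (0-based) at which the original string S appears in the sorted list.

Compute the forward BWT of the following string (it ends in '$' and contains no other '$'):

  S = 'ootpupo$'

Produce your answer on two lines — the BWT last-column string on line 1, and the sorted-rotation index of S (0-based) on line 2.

All 8 rotations (rotation i = S[i:]+S[:i]):
  rot[0] = ootpupo$
  rot[1] = otpupo$o
  rot[2] = tpupo$oo
  rot[3] = pupo$oot
  rot[4] = upo$ootp
  rot[5] = po$ootpu
  rot[6] = o$ootpup
  rot[7] = $ootpupo
Sorted (with $ < everything):
  sorted[0] = $ootpupo  (last char: 'o')
  sorted[1] = o$ootpup  (last char: 'p')
  sorted[2] = ootpupo$  (last char: '$')
  sorted[3] = otpupo$o  (last char: 'o')
  sorted[4] = po$ootpu  (last char: 'u')
  sorted[5] = pupo$oot  (last char: 't')
  sorted[6] = tpupo$oo  (last char: 'o')
  sorted[7] = upo$ootp  (last char: 'p')
Last column: op$outop
Original string S is at sorted index 2

Answer: op$outop
2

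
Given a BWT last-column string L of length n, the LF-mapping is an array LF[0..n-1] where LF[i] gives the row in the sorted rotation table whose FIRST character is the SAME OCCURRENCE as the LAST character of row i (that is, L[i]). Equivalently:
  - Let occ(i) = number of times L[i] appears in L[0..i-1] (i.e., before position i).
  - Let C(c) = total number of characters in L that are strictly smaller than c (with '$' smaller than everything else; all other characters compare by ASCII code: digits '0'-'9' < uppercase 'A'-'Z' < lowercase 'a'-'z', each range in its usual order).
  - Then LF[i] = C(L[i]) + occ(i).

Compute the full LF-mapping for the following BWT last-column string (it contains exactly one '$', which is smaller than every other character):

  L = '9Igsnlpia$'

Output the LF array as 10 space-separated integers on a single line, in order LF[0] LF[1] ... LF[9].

Char counts: '$':1, '9':1, 'I':1, 'a':1, 'g':1, 'i':1, 'l':1, 'n':1, 'p':1, 's':1
C (first-col start): C('$')=0, C('9')=1, C('I')=2, C('a')=3, C('g')=4, C('i')=5, C('l')=6, C('n')=7, C('p')=8, C('s')=9
L[0]='9': occ=0, LF[0]=C('9')+0=1+0=1
L[1]='I': occ=0, LF[1]=C('I')+0=2+0=2
L[2]='g': occ=0, LF[2]=C('g')+0=4+0=4
L[3]='s': occ=0, LF[3]=C('s')+0=9+0=9
L[4]='n': occ=0, LF[4]=C('n')+0=7+0=7
L[5]='l': occ=0, LF[5]=C('l')+0=6+0=6
L[6]='p': occ=0, LF[6]=C('p')+0=8+0=8
L[7]='i': occ=0, LF[7]=C('i')+0=5+0=5
L[8]='a': occ=0, LF[8]=C('a')+0=3+0=3
L[9]='$': occ=0, LF[9]=C('$')+0=0+0=0

Answer: 1 2 4 9 7 6 8 5 3 0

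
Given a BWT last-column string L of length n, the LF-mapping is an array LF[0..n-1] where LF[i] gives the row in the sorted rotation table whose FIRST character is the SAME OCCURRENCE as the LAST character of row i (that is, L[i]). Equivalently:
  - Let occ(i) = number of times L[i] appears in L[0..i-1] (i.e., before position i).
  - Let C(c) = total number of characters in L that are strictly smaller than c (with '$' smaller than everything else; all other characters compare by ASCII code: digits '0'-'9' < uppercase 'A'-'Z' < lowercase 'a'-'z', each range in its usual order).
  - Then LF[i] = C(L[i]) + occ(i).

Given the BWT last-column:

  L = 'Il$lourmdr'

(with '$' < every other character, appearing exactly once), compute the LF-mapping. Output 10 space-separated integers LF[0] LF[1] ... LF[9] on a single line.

Answer: 1 3 0 4 6 9 7 5 2 8

Derivation:
Char counts: '$':1, 'I':1, 'd':1, 'l':2, 'm':1, 'o':1, 'r':2, 'u':1
C (first-col start): C('$')=0, C('I')=1, C('d')=2, C('l')=3, C('m')=5, C('o')=6, C('r')=7, C('u')=9
L[0]='I': occ=0, LF[0]=C('I')+0=1+0=1
L[1]='l': occ=0, LF[1]=C('l')+0=3+0=3
L[2]='$': occ=0, LF[2]=C('$')+0=0+0=0
L[3]='l': occ=1, LF[3]=C('l')+1=3+1=4
L[4]='o': occ=0, LF[4]=C('o')+0=6+0=6
L[5]='u': occ=0, LF[5]=C('u')+0=9+0=9
L[6]='r': occ=0, LF[6]=C('r')+0=7+0=7
L[7]='m': occ=0, LF[7]=C('m')+0=5+0=5
L[8]='d': occ=0, LF[8]=C('d')+0=2+0=2
L[9]='r': occ=1, LF[9]=C('r')+1=7+1=8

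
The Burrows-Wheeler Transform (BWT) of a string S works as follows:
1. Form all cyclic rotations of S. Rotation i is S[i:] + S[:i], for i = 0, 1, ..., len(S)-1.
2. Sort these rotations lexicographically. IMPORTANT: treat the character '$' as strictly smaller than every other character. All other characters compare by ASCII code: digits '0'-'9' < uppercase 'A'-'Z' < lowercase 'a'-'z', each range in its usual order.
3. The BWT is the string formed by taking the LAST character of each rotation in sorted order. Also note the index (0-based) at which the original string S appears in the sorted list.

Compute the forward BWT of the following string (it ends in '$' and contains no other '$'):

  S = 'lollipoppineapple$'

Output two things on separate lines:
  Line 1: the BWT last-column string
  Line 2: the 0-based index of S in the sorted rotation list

Answer: eelnplplo$ilpppioa
9

Derivation:
All 18 rotations (rotation i = S[i:]+S[:i]):
  rot[0] = lollipoppineapple$
  rot[1] = ollipoppineapple$l
  rot[2] = llipoppineapple$lo
  rot[3] = lipoppineapple$lol
  rot[4] = ipoppineapple$loll
  rot[5] = poppineapple$lolli
  rot[6] = oppineapple$lollip
  rot[7] = ppineapple$lollipo
  rot[8] = pineapple$lollipop
  rot[9] = ineapple$lollipopp
  rot[10] = neapple$lollipoppi
  rot[11] = eapple$lollipoppin
  rot[12] = apple$lollipoppine
  rot[13] = pple$lollipoppinea
  rot[14] = ple$lollipoppineap
  rot[15] = le$lollipoppineapp
  rot[16] = e$lollipoppineappl
  rot[17] = $lollipoppineapple
Sorted (with $ < everything):
  sorted[0] = $lollipoppineapple  (last char: 'e')
  sorted[1] = apple$lollipoppine  (last char: 'e')
  sorted[2] = e$lollipoppineappl  (last char: 'l')
  sorted[3] = eapple$lollipoppin  (last char: 'n')
  sorted[4] = ineapple$lollipopp  (last char: 'p')
  sorted[5] = ipoppineapple$loll  (last char: 'l')
  sorted[6] = le$lollipoppineapp  (last char: 'p')
  sorted[7] = lipoppineapple$lol  (last char: 'l')
  sorted[8] = llipoppineapple$lo  (last char: 'o')
  sorted[9] = lollipoppineapple$  (last char: '$')
  sorted[10] = neapple$lollipoppi  (last char: 'i')
  sorted[11] = ollipoppineapple$l  (last char: 'l')
  sorted[12] = oppineapple$lollip  (last char: 'p')
  sorted[13] = pineapple$lollipop  (last char: 'p')
  sorted[14] = ple$lollipoppineap  (last char: 'p')
  sorted[15] = poppineapple$lolli  (last char: 'i')
  sorted[16] = ppineapple$lollipo  (last char: 'o')
  sorted[17] = pple$lollipoppinea  (last char: 'a')
Last column: eelnplplo$ilpppioa
Original string S is at sorted index 9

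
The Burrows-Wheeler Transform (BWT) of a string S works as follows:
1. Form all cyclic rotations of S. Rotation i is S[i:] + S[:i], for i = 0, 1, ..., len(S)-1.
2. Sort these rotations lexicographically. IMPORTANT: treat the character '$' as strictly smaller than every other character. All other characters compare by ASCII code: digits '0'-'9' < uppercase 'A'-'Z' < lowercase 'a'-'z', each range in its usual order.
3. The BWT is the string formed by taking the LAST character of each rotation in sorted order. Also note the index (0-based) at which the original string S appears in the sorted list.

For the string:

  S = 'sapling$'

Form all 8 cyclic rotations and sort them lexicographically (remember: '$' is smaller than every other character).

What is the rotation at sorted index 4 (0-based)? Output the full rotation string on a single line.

Answer: ling$sap

Derivation:
All 8 rotations (rotation i = S[i:]+S[:i]):
  rot[0] = sapling$
  rot[1] = apling$s
  rot[2] = pling$sa
  rot[3] = ling$sap
  rot[4] = ing$sapl
  rot[5] = ng$sapli
  rot[6] = g$saplin
  rot[7] = $sapling
Sorted (with $ < everything):
  sorted[0] = $sapling
  sorted[1] = apling$s
  sorted[2] = g$saplin
  sorted[3] = ing$sapl
  sorted[4] = ling$sap
  sorted[5] = ng$sapli
  sorted[6] = pling$sa
  sorted[7] = sapling$
sorted[4] = ling$sap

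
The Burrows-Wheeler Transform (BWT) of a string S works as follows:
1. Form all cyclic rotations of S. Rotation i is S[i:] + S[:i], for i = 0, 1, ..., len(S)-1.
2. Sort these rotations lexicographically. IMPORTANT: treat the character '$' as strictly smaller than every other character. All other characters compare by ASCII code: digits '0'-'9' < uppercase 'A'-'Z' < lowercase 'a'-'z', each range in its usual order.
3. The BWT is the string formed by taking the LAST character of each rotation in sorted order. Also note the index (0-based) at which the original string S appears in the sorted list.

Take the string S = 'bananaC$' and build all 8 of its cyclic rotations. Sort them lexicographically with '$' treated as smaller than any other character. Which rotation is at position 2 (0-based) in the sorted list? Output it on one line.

Answer: aC$banan

Derivation:
All 8 rotations (rotation i = S[i:]+S[:i]):
  rot[0] = bananaC$
  rot[1] = ananaC$b
  rot[2] = nanaC$ba
  rot[3] = anaC$ban
  rot[4] = naC$bana
  rot[5] = aC$banan
  rot[6] = C$banana
  rot[7] = $bananaC
Sorted (with $ < everything):
  sorted[0] = $bananaC
  sorted[1] = C$banana
  sorted[2] = aC$banan
  sorted[3] = anaC$ban
  sorted[4] = ananaC$b
  sorted[5] = bananaC$
  sorted[6] = naC$bana
  sorted[7] = nanaC$ba
sorted[2] = aC$banan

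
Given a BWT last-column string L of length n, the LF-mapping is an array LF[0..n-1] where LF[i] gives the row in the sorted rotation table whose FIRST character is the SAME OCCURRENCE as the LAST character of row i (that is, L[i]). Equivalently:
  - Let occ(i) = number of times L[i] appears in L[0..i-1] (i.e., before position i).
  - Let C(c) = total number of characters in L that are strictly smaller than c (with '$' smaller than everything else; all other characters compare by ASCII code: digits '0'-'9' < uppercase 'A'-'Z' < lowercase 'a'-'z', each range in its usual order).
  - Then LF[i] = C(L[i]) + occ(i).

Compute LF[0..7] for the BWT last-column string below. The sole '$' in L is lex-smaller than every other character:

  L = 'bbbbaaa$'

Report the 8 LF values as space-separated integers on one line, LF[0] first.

Answer: 4 5 6 7 1 2 3 0

Derivation:
Char counts: '$':1, 'a':3, 'b':4
C (first-col start): C('$')=0, C('a')=1, C('b')=4
L[0]='b': occ=0, LF[0]=C('b')+0=4+0=4
L[1]='b': occ=1, LF[1]=C('b')+1=4+1=5
L[2]='b': occ=2, LF[2]=C('b')+2=4+2=6
L[3]='b': occ=3, LF[3]=C('b')+3=4+3=7
L[4]='a': occ=0, LF[4]=C('a')+0=1+0=1
L[5]='a': occ=1, LF[5]=C('a')+1=1+1=2
L[6]='a': occ=2, LF[6]=C('a')+2=1+2=3
L[7]='$': occ=0, LF[7]=C('$')+0=0+0=0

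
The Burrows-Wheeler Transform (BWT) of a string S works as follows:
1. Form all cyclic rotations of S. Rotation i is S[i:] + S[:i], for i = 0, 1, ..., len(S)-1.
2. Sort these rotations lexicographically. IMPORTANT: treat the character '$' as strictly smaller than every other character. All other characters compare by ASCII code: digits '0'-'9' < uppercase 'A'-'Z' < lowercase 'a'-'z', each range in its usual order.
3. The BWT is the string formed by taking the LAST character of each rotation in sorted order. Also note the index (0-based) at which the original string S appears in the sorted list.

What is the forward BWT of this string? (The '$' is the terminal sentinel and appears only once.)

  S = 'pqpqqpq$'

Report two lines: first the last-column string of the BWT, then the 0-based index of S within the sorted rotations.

All 8 rotations (rotation i = S[i:]+S[:i]):
  rot[0] = pqpqqpq$
  rot[1] = qpqqpq$p
  rot[2] = pqqpq$pq
  rot[3] = qqpq$pqp
  rot[4] = qpq$pqpq
  rot[5] = pq$pqpqq
  rot[6] = q$pqpqqp
  rot[7] = $pqpqqpq
Sorted (with $ < everything):
  sorted[0] = $pqpqqpq  (last char: 'q')
  sorted[1] = pq$pqpqq  (last char: 'q')
  sorted[2] = pqpqqpq$  (last char: '$')
  sorted[3] = pqqpq$pq  (last char: 'q')
  sorted[4] = q$pqpqqp  (last char: 'p')
  sorted[5] = qpq$pqpq  (last char: 'q')
  sorted[6] = qpqqpq$p  (last char: 'p')
  sorted[7] = qqpq$pqp  (last char: 'p')
Last column: qq$qpqpp
Original string S is at sorted index 2

Answer: qq$qpqpp
2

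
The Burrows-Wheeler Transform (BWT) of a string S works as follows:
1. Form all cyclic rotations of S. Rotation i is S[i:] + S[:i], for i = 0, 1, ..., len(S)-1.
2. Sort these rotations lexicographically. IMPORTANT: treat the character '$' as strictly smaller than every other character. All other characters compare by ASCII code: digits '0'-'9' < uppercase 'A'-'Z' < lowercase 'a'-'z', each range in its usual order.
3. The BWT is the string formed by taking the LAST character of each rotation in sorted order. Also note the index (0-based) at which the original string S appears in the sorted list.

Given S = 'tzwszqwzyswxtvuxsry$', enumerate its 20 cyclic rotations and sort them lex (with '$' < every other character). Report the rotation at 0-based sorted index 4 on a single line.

All 20 rotations (rotation i = S[i:]+S[:i]):
  rot[0] = tzwszqwzyswxtvuxsry$
  rot[1] = zwszqwzyswxtvuxsry$t
  rot[2] = wszqwzyswxtvuxsry$tz
  rot[3] = szqwzyswxtvuxsry$tzw
  rot[4] = zqwzyswxtvuxsry$tzws
  rot[5] = qwzyswxtvuxsry$tzwsz
  rot[6] = wzyswxtvuxsry$tzwszq
  rot[7] = zyswxtvuxsry$tzwszqw
  rot[8] = yswxtvuxsry$tzwszqwz
  rot[9] = swxtvuxsry$tzwszqwzy
  rot[10] = wxtvuxsry$tzwszqwzys
  rot[11] = xtvuxsry$tzwszqwzysw
  rot[12] = tvuxsry$tzwszqwzyswx
  rot[13] = vuxsry$tzwszqwzyswxt
  rot[14] = uxsry$tzwszqwzyswxtv
  rot[15] = xsry$tzwszqwzyswxtvu
  rot[16] = sry$tzwszqwzyswxtvux
  rot[17] = ry$tzwszqwzyswxtvuxs
  rot[18] = y$tzwszqwzyswxtvuxsr
  rot[19] = $tzwszqwzyswxtvuxsry
Sorted (with $ < everything):
  sorted[0] = $tzwszqwzyswxtvuxsry
  sorted[1] = qwzyswxtvuxsry$tzwsz
  sorted[2] = ry$tzwszqwzyswxtvuxs
  sorted[3] = sry$tzwszqwzyswxtvux
  sorted[4] = swxtvuxsry$tzwszqwzy
  sorted[5] = szqwzyswxtvuxsry$tzw
  sorted[6] = tvuxsry$tzwszqwzyswx
  sorted[7] = tzwszqwzyswxtvuxsry$
  sorted[8] = uxsry$tzwszqwzyswxtv
  sorted[9] = vuxsry$tzwszqwzyswxt
  sorted[10] = wszqwzyswxtvuxsry$tz
  sorted[11] = wxtvuxsry$tzwszqwzys
  sorted[12] = wzyswxtvuxsry$tzwszq
  sorted[13] = xsry$tzwszqwzyswxtvu
  sorted[14] = xtvuxsry$tzwszqwzysw
  sorted[15] = y$tzwszqwzyswxtvuxsr
  sorted[16] = yswxtvuxsry$tzwszqwz
  sorted[17] = zqwzyswxtvuxsry$tzws
  sorted[18] = zwszqwzyswxtvuxsry$t
  sorted[19] = zyswxtvuxsry$tzwszqw
sorted[4] = swxtvuxsry$tzwszqwzy

Answer: swxtvuxsry$tzwszqwzy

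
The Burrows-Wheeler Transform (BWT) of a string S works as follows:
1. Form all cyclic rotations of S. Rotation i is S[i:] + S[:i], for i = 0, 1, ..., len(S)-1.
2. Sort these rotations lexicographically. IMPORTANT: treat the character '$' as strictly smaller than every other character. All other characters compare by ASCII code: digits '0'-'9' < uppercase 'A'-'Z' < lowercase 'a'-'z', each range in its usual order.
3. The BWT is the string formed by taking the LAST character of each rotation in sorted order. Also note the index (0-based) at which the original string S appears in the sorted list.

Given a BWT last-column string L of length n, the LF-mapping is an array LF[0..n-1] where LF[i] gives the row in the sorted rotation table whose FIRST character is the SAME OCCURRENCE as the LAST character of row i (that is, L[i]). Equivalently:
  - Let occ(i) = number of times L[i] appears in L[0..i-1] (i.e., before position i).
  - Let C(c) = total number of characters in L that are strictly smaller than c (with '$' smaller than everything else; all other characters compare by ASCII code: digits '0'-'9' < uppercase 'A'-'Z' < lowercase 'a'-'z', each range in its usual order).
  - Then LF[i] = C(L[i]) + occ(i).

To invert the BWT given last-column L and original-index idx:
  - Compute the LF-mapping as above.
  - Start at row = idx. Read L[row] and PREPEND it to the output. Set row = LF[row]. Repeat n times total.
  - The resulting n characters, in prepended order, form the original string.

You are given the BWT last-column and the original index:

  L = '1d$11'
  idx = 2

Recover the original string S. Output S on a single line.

LF mapping: 1 4 0 2 3
Walk LF starting at row 2, prepending L[row]:
  step 1: row=2, L[2]='$', prepend. Next row=LF[2]=0
  step 2: row=0, L[0]='1', prepend. Next row=LF[0]=1
  step 3: row=1, L[1]='d', prepend. Next row=LF[1]=4
  step 4: row=4, L[4]='1', prepend. Next row=LF[4]=3
  step 5: row=3, L[3]='1', prepend. Next row=LF[3]=2
Reversed output: 11d1$

Answer: 11d1$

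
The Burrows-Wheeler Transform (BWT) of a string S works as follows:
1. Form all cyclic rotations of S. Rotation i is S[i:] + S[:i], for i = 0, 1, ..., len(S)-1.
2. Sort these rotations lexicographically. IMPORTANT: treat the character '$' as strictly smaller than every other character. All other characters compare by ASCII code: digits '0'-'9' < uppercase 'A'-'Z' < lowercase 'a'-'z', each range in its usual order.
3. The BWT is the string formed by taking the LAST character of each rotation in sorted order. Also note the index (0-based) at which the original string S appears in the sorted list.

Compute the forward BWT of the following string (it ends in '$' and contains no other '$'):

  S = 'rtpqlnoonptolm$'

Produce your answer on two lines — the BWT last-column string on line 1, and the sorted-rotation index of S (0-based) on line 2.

Answer: moqllotontnp$pr
12

Derivation:
All 15 rotations (rotation i = S[i:]+S[:i]):
  rot[0] = rtpqlnoonptolm$
  rot[1] = tpqlnoonptolm$r
  rot[2] = pqlnoonptolm$rt
  rot[3] = qlnoonptolm$rtp
  rot[4] = lnoonptolm$rtpq
  rot[5] = noonptolm$rtpql
  rot[6] = oonptolm$rtpqln
  rot[7] = onptolm$rtpqlno
  rot[8] = nptolm$rtpqlnoo
  rot[9] = ptolm$rtpqlnoon
  rot[10] = tolm$rtpqlnoonp
  rot[11] = olm$rtpqlnoonpt
  rot[12] = lm$rtpqlnoonpto
  rot[13] = m$rtpqlnoonptol
  rot[14] = $rtpqlnoonptolm
Sorted (with $ < everything):
  sorted[0] = $rtpqlnoonptolm  (last char: 'm')
  sorted[1] = lm$rtpqlnoonpto  (last char: 'o')
  sorted[2] = lnoonptolm$rtpq  (last char: 'q')
  sorted[3] = m$rtpqlnoonptol  (last char: 'l')
  sorted[4] = noonptolm$rtpql  (last char: 'l')
  sorted[5] = nptolm$rtpqlnoo  (last char: 'o')
  sorted[6] = olm$rtpqlnoonpt  (last char: 't')
  sorted[7] = onptolm$rtpqlno  (last char: 'o')
  sorted[8] = oonptolm$rtpqln  (last char: 'n')
  sorted[9] = pqlnoonptolm$rt  (last char: 't')
  sorted[10] = ptolm$rtpqlnoon  (last char: 'n')
  sorted[11] = qlnoonptolm$rtp  (last char: 'p')
  sorted[12] = rtpqlnoonptolm$  (last char: '$')
  sorted[13] = tolm$rtpqlnoonp  (last char: 'p')
  sorted[14] = tpqlnoonptolm$r  (last char: 'r')
Last column: moqllotontnp$pr
Original string S is at sorted index 12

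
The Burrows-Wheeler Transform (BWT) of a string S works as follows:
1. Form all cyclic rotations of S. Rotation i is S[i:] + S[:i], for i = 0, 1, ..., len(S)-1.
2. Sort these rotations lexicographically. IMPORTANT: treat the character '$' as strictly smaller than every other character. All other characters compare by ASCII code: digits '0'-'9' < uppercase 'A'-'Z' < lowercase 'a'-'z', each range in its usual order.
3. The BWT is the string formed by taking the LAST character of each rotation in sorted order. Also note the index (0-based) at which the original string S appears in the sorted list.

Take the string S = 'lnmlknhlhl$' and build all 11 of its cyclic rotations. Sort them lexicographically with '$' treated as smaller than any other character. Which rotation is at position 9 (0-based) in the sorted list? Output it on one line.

All 11 rotations (rotation i = S[i:]+S[:i]):
  rot[0] = lnmlknhlhl$
  rot[1] = nmlknhlhl$l
  rot[2] = mlknhlhl$ln
  rot[3] = lknhlhl$lnm
  rot[4] = knhlhl$lnml
  rot[5] = nhlhl$lnmlk
  rot[6] = hlhl$lnmlkn
  rot[7] = lhl$lnmlknh
  rot[8] = hl$lnmlknhl
  rot[9] = l$lnmlknhlh
  rot[10] = $lnmlknhlhl
Sorted (with $ < everything):
  sorted[0] = $lnmlknhlhl
  sorted[1] = hl$lnmlknhl
  sorted[2] = hlhl$lnmlkn
  sorted[3] = knhlhl$lnml
  sorted[4] = l$lnmlknhlh
  sorted[5] = lhl$lnmlknh
  sorted[6] = lknhlhl$lnm
  sorted[7] = lnmlknhlhl$
  sorted[8] = mlknhlhl$ln
  sorted[9] = nhlhl$lnmlk
  sorted[10] = nmlknhlhl$l
sorted[9] = nhlhl$lnmlk

Answer: nhlhl$lnmlk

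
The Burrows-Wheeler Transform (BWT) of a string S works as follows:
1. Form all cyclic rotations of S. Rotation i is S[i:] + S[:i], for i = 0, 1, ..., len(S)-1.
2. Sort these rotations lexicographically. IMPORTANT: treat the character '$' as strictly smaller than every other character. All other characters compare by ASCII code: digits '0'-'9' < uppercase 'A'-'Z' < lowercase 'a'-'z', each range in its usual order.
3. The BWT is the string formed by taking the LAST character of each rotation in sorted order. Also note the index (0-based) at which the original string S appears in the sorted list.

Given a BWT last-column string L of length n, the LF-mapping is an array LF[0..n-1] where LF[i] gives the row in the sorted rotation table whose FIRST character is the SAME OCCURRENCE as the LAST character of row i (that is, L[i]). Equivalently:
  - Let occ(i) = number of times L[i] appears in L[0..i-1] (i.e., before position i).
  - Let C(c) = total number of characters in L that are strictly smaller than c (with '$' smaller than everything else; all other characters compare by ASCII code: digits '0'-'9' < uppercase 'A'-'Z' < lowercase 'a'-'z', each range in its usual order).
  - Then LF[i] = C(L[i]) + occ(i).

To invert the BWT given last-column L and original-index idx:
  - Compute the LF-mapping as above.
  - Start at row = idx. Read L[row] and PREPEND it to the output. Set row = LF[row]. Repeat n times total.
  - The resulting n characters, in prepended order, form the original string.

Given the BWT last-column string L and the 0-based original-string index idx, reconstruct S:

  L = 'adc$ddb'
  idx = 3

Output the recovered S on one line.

LF mapping: 1 4 3 0 5 6 2
Walk LF starting at row 3, prepending L[row]:
  step 1: row=3, L[3]='$', prepend. Next row=LF[3]=0
  step 2: row=0, L[0]='a', prepend. Next row=LF[0]=1
  step 3: row=1, L[1]='d', prepend. Next row=LF[1]=4
  step 4: row=4, L[4]='d', prepend. Next row=LF[4]=5
  step 5: row=5, L[5]='d', prepend. Next row=LF[5]=6
  step 6: row=6, L[6]='b', prepend. Next row=LF[6]=2
  step 7: row=2, L[2]='c', prepend. Next row=LF[2]=3
Reversed output: cbddda$

Answer: cbddda$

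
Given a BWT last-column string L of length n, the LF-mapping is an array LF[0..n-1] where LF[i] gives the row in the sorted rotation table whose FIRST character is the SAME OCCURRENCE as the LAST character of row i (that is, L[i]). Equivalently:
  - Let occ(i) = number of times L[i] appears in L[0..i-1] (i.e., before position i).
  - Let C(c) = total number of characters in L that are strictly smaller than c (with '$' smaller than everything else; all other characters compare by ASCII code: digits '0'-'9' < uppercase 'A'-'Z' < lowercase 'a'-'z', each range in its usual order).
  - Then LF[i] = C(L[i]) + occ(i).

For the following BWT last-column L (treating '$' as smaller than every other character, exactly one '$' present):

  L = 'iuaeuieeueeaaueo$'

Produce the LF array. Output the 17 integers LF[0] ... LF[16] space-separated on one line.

Answer: 10 13 1 4 14 11 5 6 15 7 8 2 3 16 9 12 0

Derivation:
Char counts: '$':1, 'a':3, 'e':6, 'i':2, 'o':1, 'u':4
C (first-col start): C('$')=0, C('a')=1, C('e')=4, C('i')=10, C('o')=12, C('u')=13
L[0]='i': occ=0, LF[0]=C('i')+0=10+0=10
L[1]='u': occ=0, LF[1]=C('u')+0=13+0=13
L[2]='a': occ=0, LF[2]=C('a')+0=1+0=1
L[3]='e': occ=0, LF[3]=C('e')+0=4+0=4
L[4]='u': occ=1, LF[4]=C('u')+1=13+1=14
L[5]='i': occ=1, LF[5]=C('i')+1=10+1=11
L[6]='e': occ=1, LF[6]=C('e')+1=4+1=5
L[7]='e': occ=2, LF[7]=C('e')+2=4+2=6
L[8]='u': occ=2, LF[8]=C('u')+2=13+2=15
L[9]='e': occ=3, LF[9]=C('e')+3=4+3=7
L[10]='e': occ=4, LF[10]=C('e')+4=4+4=8
L[11]='a': occ=1, LF[11]=C('a')+1=1+1=2
L[12]='a': occ=2, LF[12]=C('a')+2=1+2=3
L[13]='u': occ=3, LF[13]=C('u')+3=13+3=16
L[14]='e': occ=5, LF[14]=C('e')+5=4+5=9
L[15]='o': occ=0, LF[15]=C('o')+0=12+0=12
L[16]='$': occ=0, LF[16]=C('$')+0=0+0=0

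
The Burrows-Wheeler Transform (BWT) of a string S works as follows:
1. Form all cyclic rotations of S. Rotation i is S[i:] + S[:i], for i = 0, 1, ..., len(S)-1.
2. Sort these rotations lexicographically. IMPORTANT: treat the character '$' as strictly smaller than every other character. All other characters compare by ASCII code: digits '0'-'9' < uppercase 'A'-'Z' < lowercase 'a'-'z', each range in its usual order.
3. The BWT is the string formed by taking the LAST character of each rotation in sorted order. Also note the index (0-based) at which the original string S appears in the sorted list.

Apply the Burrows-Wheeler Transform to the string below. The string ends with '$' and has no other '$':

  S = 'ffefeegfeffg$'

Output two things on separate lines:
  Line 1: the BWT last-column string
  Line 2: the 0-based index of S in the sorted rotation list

Answer: gfffeefg$effe
8

Derivation:
All 13 rotations (rotation i = S[i:]+S[:i]):
  rot[0] = ffefeegfeffg$
  rot[1] = fefeegfeffg$f
  rot[2] = efeegfeffg$ff
  rot[3] = feegfeffg$ffe
  rot[4] = eegfeffg$ffef
  rot[5] = egfeffg$ffefe
  rot[6] = gfeffg$ffefee
  rot[7] = feffg$ffefeeg
  rot[8] = effg$ffefeegf
  rot[9] = ffg$ffefeegfe
  rot[10] = fg$ffefeegfef
  rot[11] = g$ffefeegfeff
  rot[12] = $ffefeegfeffg
Sorted (with $ < everything):
  sorted[0] = $ffefeegfeffg  (last char: 'g')
  sorted[1] = eegfeffg$ffef  (last char: 'f')
  sorted[2] = efeegfeffg$ff  (last char: 'f')
  sorted[3] = effg$ffefeegf  (last char: 'f')
  sorted[4] = egfeffg$ffefe  (last char: 'e')
  sorted[5] = feegfeffg$ffe  (last char: 'e')
  sorted[6] = fefeegfeffg$f  (last char: 'f')
  sorted[7] = feffg$ffefeeg  (last char: 'g')
  sorted[8] = ffefeegfeffg$  (last char: '$')
  sorted[9] = ffg$ffefeegfe  (last char: 'e')
  sorted[10] = fg$ffefeegfef  (last char: 'f')
  sorted[11] = g$ffefeegfeff  (last char: 'f')
  sorted[12] = gfeffg$ffefee  (last char: 'e')
Last column: gfffeefg$effe
Original string S is at sorted index 8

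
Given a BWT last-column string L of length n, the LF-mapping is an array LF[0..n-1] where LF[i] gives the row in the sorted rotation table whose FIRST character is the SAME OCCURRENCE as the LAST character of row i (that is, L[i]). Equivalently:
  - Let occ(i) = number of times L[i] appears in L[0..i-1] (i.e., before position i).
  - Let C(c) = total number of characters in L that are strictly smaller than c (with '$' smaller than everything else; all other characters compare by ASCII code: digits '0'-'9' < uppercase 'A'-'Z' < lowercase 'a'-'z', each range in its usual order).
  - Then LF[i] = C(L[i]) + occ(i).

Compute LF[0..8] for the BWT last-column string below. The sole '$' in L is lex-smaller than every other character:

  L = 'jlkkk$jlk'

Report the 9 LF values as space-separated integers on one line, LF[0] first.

Char counts: '$':1, 'j':2, 'k':4, 'l':2
C (first-col start): C('$')=0, C('j')=1, C('k')=3, C('l')=7
L[0]='j': occ=0, LF[0]=C('j')+0=1+0=1
L[1]='l': occ=0, LF[1]=C('l')+0=7+0=7
L[2]='k': occ=0, LF[2]=C('k')+0=3+0=3
L[3]='k': occ=1, LF[3]=C('k')+1=3+1=4
L[4]='k': occ=2, LF[4]=C('k')+2=3+2=5
L[5]='$': occ=0, LF[5]=C('$')+0=0+0=0
L[6]='j': occ=1, LF[6]=C('j')+1=1+1=2
L[7]='l': occ=1, LF[7]=C('l')+1=7+1=8
L[8]='k': occ=3, LF[8]=C('k')+3=3+3=6

Answer: 1 7 3 4 5 0 2 8 6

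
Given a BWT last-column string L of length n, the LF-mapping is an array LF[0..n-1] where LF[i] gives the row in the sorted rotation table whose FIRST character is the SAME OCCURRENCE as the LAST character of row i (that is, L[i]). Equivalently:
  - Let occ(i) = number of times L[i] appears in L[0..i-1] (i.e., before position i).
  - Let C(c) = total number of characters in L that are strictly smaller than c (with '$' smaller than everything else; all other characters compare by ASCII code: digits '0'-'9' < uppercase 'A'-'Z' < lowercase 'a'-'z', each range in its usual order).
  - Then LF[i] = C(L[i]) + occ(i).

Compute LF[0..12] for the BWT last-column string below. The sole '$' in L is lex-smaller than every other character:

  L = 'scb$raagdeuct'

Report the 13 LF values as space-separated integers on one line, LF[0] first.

Char counts: '$':1, 'a':2, 'b':1, 'c':2, 'd':1, 'e':1, 'g':1, 'r':1, 's':1, 't':1, 'u':1
C (first-col start): C('$')=0, C('a')=1, C('b')=3, C('c')=4, C('d')=6, C('e')=7, C('g')=8, C('r')=9, C('s')=10, C('t')=11, C('u')=12
L[0]='s': occ=0, LF[0]=C('s')+0=10+0=10
L[1]='c': occ=0, LF[1]=C('c')+0=4+0=4
L[2]='b': occ=0, LF[2]=C('b')+0=3+0=3
L[3]='$': occ=0, LF[3]=C('$')+0=0+0=0
L[4]='r': occ=0, LF[4]=C('r')+0=9+0=9
L[5]='a': occ=0, LF[5]=C('a')+0=1+0=1
L[6]='a': occ=1, LF[6]=C('a')+1=1+1=2
L[7]='g': occ=0, LF[7]=C('g')+0=8+0=8
L[8]='d': occ=0, LF[8]=C('d')+0=6+0=6
L[9]='e': occ=0, LF[9]=C('e')+0=7+0=7
L[10]='u': occ=0, LF[10]=C('u')+0=12+0=12
L[11]='c': occ=1, LF[11]=C('c')+1=4+1=5
L[12]='t': occ=0, LF[12]=C('t')+0=11+0=11

Answer: 10 4 3 0 9 1 2 8 6 7 12 5 11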